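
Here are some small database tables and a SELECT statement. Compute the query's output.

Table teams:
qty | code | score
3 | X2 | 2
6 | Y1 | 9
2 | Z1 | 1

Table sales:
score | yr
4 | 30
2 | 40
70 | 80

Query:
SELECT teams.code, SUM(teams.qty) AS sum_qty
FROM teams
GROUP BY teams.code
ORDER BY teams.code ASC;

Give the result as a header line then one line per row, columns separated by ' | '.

== RESULT ==
teams.code | sum_qty
X2 | 3
Y1 | 6
Z1 | 2

Derivation:
After GROUP BY (3 rows):
teams.code | sum_qty
X2 | 3
Y1 | 6
Z1 | 2
After ORDER BY (3 rows):
teams.code | sum_qty
X2 | 3
Y1 | 6
Z1 | 2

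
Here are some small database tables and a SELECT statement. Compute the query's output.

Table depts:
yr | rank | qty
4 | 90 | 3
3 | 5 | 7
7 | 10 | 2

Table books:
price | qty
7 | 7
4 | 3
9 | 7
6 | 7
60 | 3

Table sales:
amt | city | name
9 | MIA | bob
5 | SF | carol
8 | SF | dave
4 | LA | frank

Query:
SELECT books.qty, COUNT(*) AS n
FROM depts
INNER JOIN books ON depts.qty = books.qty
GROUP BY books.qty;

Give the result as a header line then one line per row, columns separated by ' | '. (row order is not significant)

== RESULT ==
books.qty | n
3 | 2
7 | 3

Derivation:
After JOIN books (5 rows):
depts.yr | depts.rank | depts.qty | books.price | books.qty
4 | 90 | 3 | 4 | 3
4 | 90 | 3 | 60 | 3
3 | 5 | 7 | 7 | 7
3 | 5 | 7 | 9 | 7
3 | 5 | 7 | 6 | 7
After GROUP BY (2 rows):
books.qty | n
3 | 2
7 | 3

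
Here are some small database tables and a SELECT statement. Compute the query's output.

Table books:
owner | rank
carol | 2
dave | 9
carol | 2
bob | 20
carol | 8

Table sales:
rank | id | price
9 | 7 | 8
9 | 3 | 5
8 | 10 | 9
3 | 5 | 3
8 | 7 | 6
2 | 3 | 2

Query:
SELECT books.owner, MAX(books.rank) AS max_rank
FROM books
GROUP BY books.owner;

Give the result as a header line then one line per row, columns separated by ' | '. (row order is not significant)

== RESULT ==
books.owner | max_rank
carol | 8
dave | 9
bob | 20

Derivation:
After GROUP BY (3 rows):
books.owner | max_rank
carol | 8
dave | 9
bob | 20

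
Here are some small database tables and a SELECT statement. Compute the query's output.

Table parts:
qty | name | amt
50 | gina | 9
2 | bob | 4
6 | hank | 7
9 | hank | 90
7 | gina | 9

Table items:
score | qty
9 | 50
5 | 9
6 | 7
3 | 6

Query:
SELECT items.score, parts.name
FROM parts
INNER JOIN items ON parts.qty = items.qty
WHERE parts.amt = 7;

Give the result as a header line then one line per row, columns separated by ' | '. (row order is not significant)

After JOIN items (4 rows):
parts.qty | parts.name | parts.amt | items.score | items.qty
50 | gina | 9 | 9 | 50
6 | hank | 7 | 3 | 6
9 | hank | 90 | 5 | 9
7 | gina | 9 | 6 | 7
After WHERE (1 rows):
parts.qty | parts.name | parts.amt | items.score | items.qty
6 | hank | 7 | 3 | 6
After SELECT (1 rows):
items.score | parts.name
3 | hank

== RESULT ==
items.score | parts.name
3 | hank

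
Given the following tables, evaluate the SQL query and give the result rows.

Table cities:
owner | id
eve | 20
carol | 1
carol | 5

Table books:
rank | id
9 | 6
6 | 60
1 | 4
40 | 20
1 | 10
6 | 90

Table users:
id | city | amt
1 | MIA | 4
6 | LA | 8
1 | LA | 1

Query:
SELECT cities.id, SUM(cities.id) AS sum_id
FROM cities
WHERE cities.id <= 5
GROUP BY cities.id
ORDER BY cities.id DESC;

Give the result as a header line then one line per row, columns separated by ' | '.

== RESULT ==
cities.id | sum_id
5 | 5
1 | 1

Derivation:
After WHERE (2 rows):
cities.owner | cities.id
carol | 1
carol | 5
After GROUP BY (2 rows):
cities.id | sum_id
1 | 1
5 | 5
After ORDER BY (2 rows):
cities.id | sum_id
5 | 5
1 | 1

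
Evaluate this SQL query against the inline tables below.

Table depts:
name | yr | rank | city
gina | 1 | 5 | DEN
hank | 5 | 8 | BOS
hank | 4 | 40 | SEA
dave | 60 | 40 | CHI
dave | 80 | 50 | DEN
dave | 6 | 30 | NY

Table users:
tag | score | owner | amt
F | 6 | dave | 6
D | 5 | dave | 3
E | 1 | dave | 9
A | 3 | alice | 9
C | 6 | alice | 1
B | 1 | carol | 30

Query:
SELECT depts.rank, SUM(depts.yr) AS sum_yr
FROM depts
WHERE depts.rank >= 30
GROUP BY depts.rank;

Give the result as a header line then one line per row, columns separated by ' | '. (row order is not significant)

== RESULT ==
depts.rank | sum_yr
40 | 64
50 | 80
30 | 6

Derivation:
After WHERE (4 rows):
depts.name | depts.yr | depts.rank | depts.city
hank | 4 | 40 | SEA
dave | 60 | 40 | CHI
dave | 80 | 50 | DEN
dave | 6 | 30 | NY
After GROUP BY (3 rows):
depts.rank | sum_yr
40 | 64
50 | 80
30 | 6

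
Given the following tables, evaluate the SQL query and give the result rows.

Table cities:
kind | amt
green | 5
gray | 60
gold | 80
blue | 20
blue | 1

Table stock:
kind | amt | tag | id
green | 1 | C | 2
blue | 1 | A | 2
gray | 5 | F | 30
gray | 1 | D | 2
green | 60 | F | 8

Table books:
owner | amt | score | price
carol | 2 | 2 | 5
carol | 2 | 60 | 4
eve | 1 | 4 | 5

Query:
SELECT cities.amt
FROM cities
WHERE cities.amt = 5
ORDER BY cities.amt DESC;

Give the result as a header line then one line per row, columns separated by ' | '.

After WHERE (1 rows):
cities.kind | cities.amt
green | 5
After SELECT (1 rows):
cities.amt
5
After ORDER BY (1 rows):
cities.amt
5

== RESULT ==
cities.amt
5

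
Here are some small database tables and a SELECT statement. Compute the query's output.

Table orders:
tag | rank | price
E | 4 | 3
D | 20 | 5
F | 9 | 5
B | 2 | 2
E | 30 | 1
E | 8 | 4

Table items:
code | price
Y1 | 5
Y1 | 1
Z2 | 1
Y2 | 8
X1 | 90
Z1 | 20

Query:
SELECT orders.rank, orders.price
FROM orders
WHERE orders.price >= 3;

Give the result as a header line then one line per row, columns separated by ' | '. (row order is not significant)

== RESULT ==
orders.rank | orders.price
4 | 3
20 | 5
9 | 5
8 | 4

Derivation:
After WHERE (4 rows):
orders.tag | orders.rank | orders.price
E | 4 | 3
D | 20 | 5
F | 9 | 5
E | 8 | 4
After SELECT (4 rows):
orders.rank | orders.price
4 | 3
20 | 5
9 | 5
8 | 4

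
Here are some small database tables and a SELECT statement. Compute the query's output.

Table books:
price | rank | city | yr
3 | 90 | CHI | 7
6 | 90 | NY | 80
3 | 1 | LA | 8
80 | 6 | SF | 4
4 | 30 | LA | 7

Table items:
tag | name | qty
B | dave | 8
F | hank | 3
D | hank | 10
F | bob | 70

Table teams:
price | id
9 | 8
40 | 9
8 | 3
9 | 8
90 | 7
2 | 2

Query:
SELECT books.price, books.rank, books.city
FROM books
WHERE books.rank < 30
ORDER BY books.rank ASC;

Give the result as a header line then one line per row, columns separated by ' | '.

== RESULT ==
books.price | books.rank | books.city
3 | 1 | LA
80 | 6 | SF

Derivation:
After WHERE (2 rows):
books.price | books.rank | books.city | books.yr
3 | 1 | LA | 8
80 | 6 | SF | 4
After SELECT (2 rows):
books.price | books.rank | books.city
3 | 1 | LA
80 | 6 | SF
After ORDER BY (2 rows):
books.price | books.rank | books.city
3 | 1 | LA
80 | 6 | SF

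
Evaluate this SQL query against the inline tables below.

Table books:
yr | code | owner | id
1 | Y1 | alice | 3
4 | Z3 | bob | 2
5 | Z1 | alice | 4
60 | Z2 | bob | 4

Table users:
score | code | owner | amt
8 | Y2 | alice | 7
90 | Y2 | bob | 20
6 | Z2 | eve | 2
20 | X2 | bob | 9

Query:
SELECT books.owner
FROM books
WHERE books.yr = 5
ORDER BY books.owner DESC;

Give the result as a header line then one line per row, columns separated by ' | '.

== RESULT ==
books.owner
alice

Derivation:
After WHERE (1 rows):
books.yr | books.code | books.owner | books.id
5 | Z1 | alice | 4
After SELECT (1 rows):
books.owner
alice
After ORDER BY (1 rows):
books.owner
alice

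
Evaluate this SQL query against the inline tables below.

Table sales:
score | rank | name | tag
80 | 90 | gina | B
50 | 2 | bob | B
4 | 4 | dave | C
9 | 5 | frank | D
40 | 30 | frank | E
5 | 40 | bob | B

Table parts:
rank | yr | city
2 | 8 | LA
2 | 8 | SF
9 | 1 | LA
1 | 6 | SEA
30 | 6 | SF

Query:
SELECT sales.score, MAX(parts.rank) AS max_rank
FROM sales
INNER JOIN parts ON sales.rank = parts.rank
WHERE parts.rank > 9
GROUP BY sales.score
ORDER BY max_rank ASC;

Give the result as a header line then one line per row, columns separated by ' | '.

== RESULT ==
sales.score | max_rank
40 | 30

Derivation:
After JOIN parts (3 rows):
sales.score | sales.rank | sales.name | sales.tag | parts.rank | parts.yr | parts.city
50 | 2 | bob | B | 2 | 8 | LA
50 | 2 | bob | B | 2 | 8 | SF
40 | 30 | frank | E | 30 | 6 | SF
After WHERE (1 rows):
sales.score | sales.rank | sales.name | sales.tag | parts.rank | parts.yr | parts.city
40 | 30 | frank | E | 30 | 6 | SF
After GROUP BY (1 rows):
sales.score | max_rank
40 | 30
After ORDER BY (1 rows):
sales.score | max_rank
40 | 30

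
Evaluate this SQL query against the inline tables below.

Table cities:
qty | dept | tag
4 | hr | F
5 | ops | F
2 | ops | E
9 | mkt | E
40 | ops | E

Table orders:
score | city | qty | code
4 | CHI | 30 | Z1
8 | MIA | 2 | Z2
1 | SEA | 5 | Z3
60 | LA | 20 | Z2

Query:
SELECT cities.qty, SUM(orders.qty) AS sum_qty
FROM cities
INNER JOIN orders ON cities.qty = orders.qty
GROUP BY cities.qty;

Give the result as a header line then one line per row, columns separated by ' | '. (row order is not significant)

== RESULT ==
cities.qty | sum_qty
5 | 5
2 | 2

Derivation:
After JOIN orders (2 rows):
cities.qty | cities.dept | cities.tag | orders.score | orders.city | orders.qty | orders.code
5 | ops | F | 1 | SEA | 5 | Z3
2 | ops | E | 8 | MIA | 2 | Z2
After GROUP BY (2 rows):
cities.qty | sum_qty
5 | 5
2 | 2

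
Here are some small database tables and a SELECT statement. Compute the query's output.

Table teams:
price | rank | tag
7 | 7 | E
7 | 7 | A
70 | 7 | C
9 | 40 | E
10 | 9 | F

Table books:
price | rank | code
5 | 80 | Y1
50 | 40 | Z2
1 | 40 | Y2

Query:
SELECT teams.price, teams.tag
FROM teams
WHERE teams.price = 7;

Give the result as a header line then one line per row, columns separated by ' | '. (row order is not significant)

== RESULT ==
teams.price | teams.tag
7 | E
7 | A

Derivation:
After WHERE (2 rows):
teams.price | teams.rank | teams.tag
7 | 7 | E
7 | 7 | A
After SELECT (2 rows):
teams.price | teams.tag
7 | E
7 | A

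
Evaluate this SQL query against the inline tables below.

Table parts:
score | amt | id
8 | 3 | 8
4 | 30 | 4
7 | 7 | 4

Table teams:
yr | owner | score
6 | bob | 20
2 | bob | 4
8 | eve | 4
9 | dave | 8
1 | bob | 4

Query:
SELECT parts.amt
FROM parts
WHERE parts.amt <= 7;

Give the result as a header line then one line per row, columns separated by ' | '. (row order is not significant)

== RESULT ==
parts.amt
3
7

Derivation:
After WHERE (2 rows):
parts.score | parts.amt | parts.id
8 | 3 | 8
7 | 7 | 4
After SELECT (2 rows):
parts.amt
3
7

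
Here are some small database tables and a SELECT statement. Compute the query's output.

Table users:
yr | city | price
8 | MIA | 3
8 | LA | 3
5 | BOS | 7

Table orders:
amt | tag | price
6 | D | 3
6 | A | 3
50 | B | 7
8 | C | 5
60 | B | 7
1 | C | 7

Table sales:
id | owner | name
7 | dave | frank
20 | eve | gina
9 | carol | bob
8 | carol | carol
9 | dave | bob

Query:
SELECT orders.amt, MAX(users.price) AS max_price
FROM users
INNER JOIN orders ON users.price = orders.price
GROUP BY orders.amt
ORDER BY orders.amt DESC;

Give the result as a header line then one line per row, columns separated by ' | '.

== RESULT ==
orders.amt | max_price
60 | 7
50 | 7
6 | 3
1 | 7

Derivation:
After JOIN orders (7 rows):
users.yr | users.city | users.price | orders.amt | orders.tag | orders.price
8 | MIA | 3 | 6 | D | 3
8 | MIA | 3 | 6 | A | 3
8 | LA | 3 | 6 | D | 3
8 | LA | 3 | 6 | A | 3
5 | BOS | 7 | 50 | B | 7
5 | BOS | 7 | 60 | B | 7
5 | BOS | 7 | 1 | C | 7
After GROUP BY (4 rows):
orders.amt | max_price
6 | 3
50 | 7
60 | 7
1 | 7
After ORDER BY (4 rows):
orders.amt | max_price
60 | 7
50 | 7
6 | 3
1 | 7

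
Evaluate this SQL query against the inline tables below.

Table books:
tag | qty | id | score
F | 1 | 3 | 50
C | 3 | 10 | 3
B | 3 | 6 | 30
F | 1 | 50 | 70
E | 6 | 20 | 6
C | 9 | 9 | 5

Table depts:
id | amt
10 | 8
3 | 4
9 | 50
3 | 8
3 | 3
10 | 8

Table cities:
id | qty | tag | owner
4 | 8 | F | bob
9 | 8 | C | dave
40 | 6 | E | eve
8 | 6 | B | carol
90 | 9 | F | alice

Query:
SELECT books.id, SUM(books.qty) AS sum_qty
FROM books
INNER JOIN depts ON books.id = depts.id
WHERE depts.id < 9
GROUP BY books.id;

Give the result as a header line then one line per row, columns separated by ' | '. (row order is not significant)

== RESULT ==
books.id | sum_qty
3 | 3

Derivation:
After JOIN depts (6 rows):
books.tag | books.qty | books.id | books.score | depts.id | depts.amt
F | 1 | 3 | 50 | 3 | 4
F | 1 | 3 | 50 | 3 | 8
F | 1 | 3 | 50 | 3 | 3
C | 3 | 10 | 3 | 10 | 8
C | 3 | 10 | 3 | 10 | 8
C | 9 | 9 | 5 | 9 | 50
After WHERE (3 rows):
books.tag | books.qty | books.id | books.score | depts.id | depts.amt
F | 1 | 3 | 50 | 3 | 4
F | 1 | 3 | 50 | 3 | 8
F | 1 | 3 | 50 | 3 | 3
After GROUP BY (1 rows):
books.id | sum_qty
3 | 3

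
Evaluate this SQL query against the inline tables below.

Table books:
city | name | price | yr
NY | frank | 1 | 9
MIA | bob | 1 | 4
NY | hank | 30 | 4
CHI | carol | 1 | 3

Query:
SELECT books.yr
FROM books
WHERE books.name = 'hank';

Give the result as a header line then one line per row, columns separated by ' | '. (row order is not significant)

== RESULT ==
books.yr
4

Derivation:
After WHERE (1 rows):
books.city | books.name | books.price | books.yr
NY | hank | 30 | 4
After SELECT (1 rows):
books.yr
4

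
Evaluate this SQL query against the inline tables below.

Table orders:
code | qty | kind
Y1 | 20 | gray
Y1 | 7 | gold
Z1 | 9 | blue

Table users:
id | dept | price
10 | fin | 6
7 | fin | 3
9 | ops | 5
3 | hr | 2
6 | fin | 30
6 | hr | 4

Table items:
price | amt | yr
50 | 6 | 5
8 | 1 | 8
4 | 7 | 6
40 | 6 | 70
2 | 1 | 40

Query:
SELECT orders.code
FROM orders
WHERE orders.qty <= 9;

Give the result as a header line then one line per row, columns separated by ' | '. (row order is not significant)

== RESULT ==
orders.code
Y1
Z1

Derivation:
After WHERE (2 rows):
orders.code | orders.qty | orders.kind
Y1 | 7 | gold
Z1 | 9 | blue
After SELECT (2 rows):
orders.code
Y1
Z1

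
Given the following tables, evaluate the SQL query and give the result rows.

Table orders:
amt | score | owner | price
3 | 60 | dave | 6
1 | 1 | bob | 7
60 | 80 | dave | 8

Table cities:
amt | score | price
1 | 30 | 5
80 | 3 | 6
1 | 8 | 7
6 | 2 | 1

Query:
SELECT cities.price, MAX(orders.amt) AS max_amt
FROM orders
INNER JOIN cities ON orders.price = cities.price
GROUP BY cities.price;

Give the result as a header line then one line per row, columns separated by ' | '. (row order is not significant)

After JOIN cities (2 rows):
orders.amt | orders.score | orders.owner | orders.price | cities.amt | cities.score | cities.price
3 | 60 | dave | 6 | 80 | 3 | 6
1 | 1 | bob | 7 | 1 | 8 | 7
After GROUP BY (2 rows):
cities.price | max_amt
6 | 3
7 | 1

== RESULT ==
cities.price | max_amt
6 | 3
7 | 1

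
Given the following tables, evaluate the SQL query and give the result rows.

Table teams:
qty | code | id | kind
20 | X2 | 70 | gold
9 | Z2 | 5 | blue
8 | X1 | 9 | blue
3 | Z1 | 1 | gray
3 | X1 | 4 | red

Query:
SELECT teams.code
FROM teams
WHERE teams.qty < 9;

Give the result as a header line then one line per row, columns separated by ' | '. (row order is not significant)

After WHERE (3 rows):
teams.qty | teams.code | teams.id | teams.kind
8 | X1 | 9 | blue
3 | Z1 | 1 | gray
3 | X1 | 4 | red
After SELECT (3 rows):
teams.code
X1
Z1
X1

== RESULT ==
teams.code
X1
Z1
X1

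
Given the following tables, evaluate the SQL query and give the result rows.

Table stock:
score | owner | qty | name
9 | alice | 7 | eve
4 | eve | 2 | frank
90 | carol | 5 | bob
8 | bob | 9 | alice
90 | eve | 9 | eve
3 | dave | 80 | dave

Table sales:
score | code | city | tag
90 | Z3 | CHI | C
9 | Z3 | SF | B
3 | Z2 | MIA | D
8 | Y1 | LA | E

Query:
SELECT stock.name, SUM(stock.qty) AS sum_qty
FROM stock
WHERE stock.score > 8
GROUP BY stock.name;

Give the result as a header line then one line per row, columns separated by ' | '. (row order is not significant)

After WHERE (3 rows):
stock.score | stock.owner | stock.qty | stock.name
9 | alice | 7 | eve
90 | carol | 5 | bob
90 | eve | 9 | eve
After GROUP BY (2 rows):
stock.name | sum_qty
eve | 16
bob | 5

== RESULT ==
stock.name | sum_qty
eve | 16
bob | 5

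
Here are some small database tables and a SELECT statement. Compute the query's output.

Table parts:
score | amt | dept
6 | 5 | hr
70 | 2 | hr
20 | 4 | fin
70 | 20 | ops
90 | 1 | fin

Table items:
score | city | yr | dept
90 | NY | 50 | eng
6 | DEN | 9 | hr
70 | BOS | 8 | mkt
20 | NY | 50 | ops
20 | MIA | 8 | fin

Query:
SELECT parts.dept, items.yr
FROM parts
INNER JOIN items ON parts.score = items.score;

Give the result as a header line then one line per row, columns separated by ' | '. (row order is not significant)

== RESULT ==
parts.dept | items.yr
hr | 9
hr | 8
fin | 50
fin | 8
ops | 8
fin | 50

Derivation:
After JOIN items (6 rows):
parts.score | parts.amt | parts.dept | items.score | items.city | items.yr | items.dept
6 | 5 | hr | 6 | DEN | 9 | hr
70 | 2 | hr | 70 | BOS | 8 | mkt
20 | 4 | fin | 20 | NY | 50 | ops
20 | 4 | fin | 20 | MIA | 8 | fin
70 | 20 | ops | 70 | BOS | 8 | mkt
90 | 1 | fin | 90 | NY | 50 | eng
After SELECT (6 rows):
parts.dept | items.yr
hr | 9
hr | 8
fin | 50
fin | 8
ops | 8
fin | 50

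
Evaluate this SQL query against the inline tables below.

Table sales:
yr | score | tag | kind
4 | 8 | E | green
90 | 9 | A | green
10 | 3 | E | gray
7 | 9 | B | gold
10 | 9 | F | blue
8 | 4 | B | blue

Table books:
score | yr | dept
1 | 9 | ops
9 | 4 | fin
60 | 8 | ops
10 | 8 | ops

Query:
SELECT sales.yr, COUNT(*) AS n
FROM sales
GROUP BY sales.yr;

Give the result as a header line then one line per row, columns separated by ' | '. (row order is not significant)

After GROUP BY (5 rows):
sales.yr | n
4 | 1
90 | 1
10 | 2
7 | 1
8 | 1

== RESULT ==
sales.yr | n
4 | 1
90 | 1
10 | 2
7 | 1
8 | 1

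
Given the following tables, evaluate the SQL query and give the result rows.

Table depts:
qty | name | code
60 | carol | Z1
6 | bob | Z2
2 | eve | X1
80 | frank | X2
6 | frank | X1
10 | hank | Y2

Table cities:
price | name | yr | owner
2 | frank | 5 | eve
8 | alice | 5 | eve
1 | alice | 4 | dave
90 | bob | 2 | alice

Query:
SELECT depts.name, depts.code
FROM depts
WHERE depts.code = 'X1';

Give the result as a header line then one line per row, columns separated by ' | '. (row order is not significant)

== RESULT ==
depts.name | depts.code
eve | X1
frank | X1

Derivation:
After WHERE (2 rows):
depts.qty | depts.name | depts.code
2 | eve | X1
6 | frank | X1
After SELECT (2 rows):
depts.name | depts.code
eve | X1
frank | X1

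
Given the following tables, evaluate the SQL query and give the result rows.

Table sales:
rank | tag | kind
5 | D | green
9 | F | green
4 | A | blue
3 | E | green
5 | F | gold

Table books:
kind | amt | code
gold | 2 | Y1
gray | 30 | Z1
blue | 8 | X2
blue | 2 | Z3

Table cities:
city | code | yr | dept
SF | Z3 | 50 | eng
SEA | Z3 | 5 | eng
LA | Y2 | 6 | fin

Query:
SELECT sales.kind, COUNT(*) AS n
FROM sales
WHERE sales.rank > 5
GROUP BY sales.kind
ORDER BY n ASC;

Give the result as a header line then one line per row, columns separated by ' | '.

== RESULT ==
sales.kind | n
green | 1

Derivation:
After WHERE (1 rows):
sales.rank | sales.tag | sales.kind
9 | F | green
After GROUP BY (1 rows):
sales.kind | n
green | 1
After ORDER BY (1 rows):
sales.kind | n
green | 1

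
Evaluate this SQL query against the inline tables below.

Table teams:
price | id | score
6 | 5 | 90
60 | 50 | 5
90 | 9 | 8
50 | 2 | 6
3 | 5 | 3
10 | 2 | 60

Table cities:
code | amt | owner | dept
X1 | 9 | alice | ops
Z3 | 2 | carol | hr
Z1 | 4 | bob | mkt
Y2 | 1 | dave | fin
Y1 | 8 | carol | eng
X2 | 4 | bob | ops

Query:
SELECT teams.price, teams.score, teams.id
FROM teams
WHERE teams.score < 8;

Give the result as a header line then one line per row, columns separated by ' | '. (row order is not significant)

After WHERE (3 rows):
teams.price | teams.id | teams.score
60 | 50 | 5
50 | 2 | 6
3 | 5 | 3
After SELECT (3 rows):
teams.price | teams.score | teams.id
60 | 5 | 50
50 | 6 | 2
3 | 3 | 5

== RESULT ==
teams.price | teams.score | teams.id
60 | 5 | 50
50 | 6 | 2
3 | 3 | 5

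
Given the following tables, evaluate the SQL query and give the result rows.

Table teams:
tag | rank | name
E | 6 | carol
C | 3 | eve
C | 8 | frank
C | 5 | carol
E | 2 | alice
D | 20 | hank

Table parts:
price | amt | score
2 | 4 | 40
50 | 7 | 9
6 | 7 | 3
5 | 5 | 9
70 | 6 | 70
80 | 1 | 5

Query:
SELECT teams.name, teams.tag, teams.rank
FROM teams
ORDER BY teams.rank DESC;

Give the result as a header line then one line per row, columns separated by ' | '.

After SELECT (6 rows):
teams.name | teams.tag | teams.rank
carol | E | 6
eve | C | 3
frank | C | 8
carol | C | 5
alice | E | 2
hank | D | 20
After ORDER BY (6 rows):
teams.name | teams.tag | teams.rank
hank | D | 20
frank | C | 8
carol | E | 6
carol | C | 5
eve | C | 3
alice | E | 2

== RESULT ==
teams.name | teams.tag | teams.rank
hank | D | 20
frank | C | 8
carol | E | 6
carol | C | 5
eve | C | 3
alice | E | 2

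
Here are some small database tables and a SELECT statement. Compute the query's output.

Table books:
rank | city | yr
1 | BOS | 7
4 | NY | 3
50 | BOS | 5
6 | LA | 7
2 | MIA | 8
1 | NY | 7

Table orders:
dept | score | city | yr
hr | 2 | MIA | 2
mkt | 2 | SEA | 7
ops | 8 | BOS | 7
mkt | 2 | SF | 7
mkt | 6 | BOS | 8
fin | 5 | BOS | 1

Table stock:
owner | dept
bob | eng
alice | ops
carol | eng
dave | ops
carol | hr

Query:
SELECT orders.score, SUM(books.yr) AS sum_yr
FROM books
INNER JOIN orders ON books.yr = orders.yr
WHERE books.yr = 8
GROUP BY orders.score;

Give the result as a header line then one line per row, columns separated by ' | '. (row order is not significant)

After JOIN orders (10 rows):
books.rank | books.city | books.yr | orders.dept | orders.score | orders.city | orders.yr
1 | BOS | 7 | mkt | 2 | SEA | 7
1 | BOS | 7 | ops | 8 | BOS | 7
1 | BOS | 7 | mkt | 2 | SF | 7
6 | LA | 7 | mkt | 2 | SEA | 7
6 | LA | 7 | ops | 8 | BOS | 7
6 | LA | 7 | mkt | 2 | SF | 7
2 | MIA | 8 | mkt | 6 | BOS | 8
1 | NY | 7 | mkt | 2 | SEA | 7
1 | NY | 7 | ops | 8 | BOS | 7
1 | NY | 7 | mkt | 2 | SF | 7
After WHERE (1 rows):
books.rank | books.city | books.yr | orders.dept | orders.score | orders.city | orders.yr
2 | MIA | 8 | mkt | 6 | BOS | 8
After GROUP BY (1 rows):
orders.score | sum_yr
6 | 8

== RESULT ==
orders.score | sum_yr
6 | 8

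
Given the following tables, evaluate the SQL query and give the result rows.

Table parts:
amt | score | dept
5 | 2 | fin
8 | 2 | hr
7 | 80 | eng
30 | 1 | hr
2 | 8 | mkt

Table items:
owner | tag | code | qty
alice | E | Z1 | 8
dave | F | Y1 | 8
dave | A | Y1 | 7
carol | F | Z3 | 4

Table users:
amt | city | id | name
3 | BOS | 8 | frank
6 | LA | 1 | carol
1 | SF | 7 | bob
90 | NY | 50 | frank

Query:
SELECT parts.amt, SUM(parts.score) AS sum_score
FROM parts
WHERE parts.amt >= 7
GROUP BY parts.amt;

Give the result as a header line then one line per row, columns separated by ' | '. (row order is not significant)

After WHERE (3 rows):
parts.amt | parts.score | parts.dept
8 | 2 | hr
7 | 80 | eng
30 | 1 | hr
After GROUP BY (3 rows):
parts.amt | sum_score
8 | 2
7 | 80
30 | 1

== RESULT ==
parts.amt | sum_score
8 | 2
7 | 80
30 | 1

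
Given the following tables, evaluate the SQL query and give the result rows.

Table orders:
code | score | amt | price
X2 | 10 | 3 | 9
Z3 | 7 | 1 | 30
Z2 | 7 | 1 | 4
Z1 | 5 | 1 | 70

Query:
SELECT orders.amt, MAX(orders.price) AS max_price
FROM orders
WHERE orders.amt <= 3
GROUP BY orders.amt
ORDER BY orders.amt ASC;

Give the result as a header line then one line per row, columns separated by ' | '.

After WHERE (4 rows):
orders.code | orders.score | orders.amt | orders.price
X2 | 10 | 3 | 9
Z3 | 7 | 1 | 30
Z2 | 7 | 1 | 4
Z1 | 5 | 1 | 70
After GROUP BY (2 rows):
orders.amt | max_price
3 | 9
1 | 70
After ORDER BY (2 rows):
orders.amt | max_price
1 | 70
3 | 9

== RESULT ==
orders.amt | max_price
1 | 70
3 | 9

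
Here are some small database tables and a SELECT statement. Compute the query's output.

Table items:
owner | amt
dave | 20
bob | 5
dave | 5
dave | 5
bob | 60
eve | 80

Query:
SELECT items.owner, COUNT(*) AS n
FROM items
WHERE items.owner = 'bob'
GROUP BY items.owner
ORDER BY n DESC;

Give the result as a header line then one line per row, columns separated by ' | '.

After WHERE (2 rows):
items.owner | items.amt
bob | 5
bob | 60
After GROUP BY (1 rows):
items.owner | n
bob | 2
After ORDER BY (1 rows):
items.owner | n
bob | 2

== RESULT ==
items.owner | n
bob | 2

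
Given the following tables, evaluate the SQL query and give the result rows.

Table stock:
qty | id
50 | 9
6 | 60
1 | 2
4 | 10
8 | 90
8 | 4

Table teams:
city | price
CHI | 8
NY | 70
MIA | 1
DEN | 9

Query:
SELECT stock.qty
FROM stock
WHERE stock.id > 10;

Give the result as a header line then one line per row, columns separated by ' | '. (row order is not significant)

After WHERE (2 rows):
stock.qty | stock.id
6 | 60
8 | 90
After SELECT (2 rows):
stock.qty
6
8

== RESULT ==
stock.qty
6
8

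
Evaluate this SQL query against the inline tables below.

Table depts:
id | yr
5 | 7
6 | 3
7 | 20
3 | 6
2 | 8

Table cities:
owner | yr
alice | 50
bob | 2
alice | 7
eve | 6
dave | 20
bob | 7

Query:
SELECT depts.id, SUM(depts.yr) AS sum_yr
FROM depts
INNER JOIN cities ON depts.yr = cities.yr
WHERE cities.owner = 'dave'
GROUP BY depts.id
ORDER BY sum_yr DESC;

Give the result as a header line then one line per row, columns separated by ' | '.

== RESULT ==
depts.id | sum_yr
7 | 20

Derivation:
After JOIN cities (4 rows):
depts.id | depts.yr | cities.owner | cities.yr
5 | 7 | alice | 7
5 | 7 | bob | 7
7 | 20 | dave | 20
3 | 6 | eve | 6
After WHERE (1 rows):
depts.id | depts.yr | cities.owner | cities.yr
7 | 20 | dave | 20
After GROUP BY (1 rows):
depts.id | sum_yr
7 | 20
After ORDER BY (1 rows):
depts.id | sum_yr
7 | 20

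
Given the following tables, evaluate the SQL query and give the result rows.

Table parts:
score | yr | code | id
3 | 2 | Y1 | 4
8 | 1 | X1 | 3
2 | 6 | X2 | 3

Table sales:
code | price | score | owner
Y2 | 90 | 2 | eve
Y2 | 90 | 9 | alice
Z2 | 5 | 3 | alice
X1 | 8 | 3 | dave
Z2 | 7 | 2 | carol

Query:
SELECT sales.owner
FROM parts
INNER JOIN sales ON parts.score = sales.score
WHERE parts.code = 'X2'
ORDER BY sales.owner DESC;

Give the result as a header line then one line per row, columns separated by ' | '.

After JOIN sales (4 rows):
parts.score | parts.yr | parts.code | parts.id | sales.code | sales.price | sales.score | sales.owner
3 | 2 | Y1 | 4 | Z2 | 5 | 3 | alice
3 | 2 | Y1 | 4 | X1 | 8 | 3 | dave
2 | 6 | X2 | 3 | Y2 | 90 | 2 | eve
2 | 6 | X2 | 3 | Z2 | 7 | 2 | carol
After WHERE (2 rows):
parts.score | parts.yr | parts.code | parts.id | sales.code | sales.price | sales.score | sales.owner
2 | 6 | X2 | 3 | Y2 | 90 | 2 | eve
2 | 6 | X2 | 3 | Z2 | 7 | 2 | carol
After SELECT (2 rows):
sales.owner
eve
carol
After ORDER BY (2 rows):
sales.owner
eve
carol

== RESULT ==
sales.owner
eve
carol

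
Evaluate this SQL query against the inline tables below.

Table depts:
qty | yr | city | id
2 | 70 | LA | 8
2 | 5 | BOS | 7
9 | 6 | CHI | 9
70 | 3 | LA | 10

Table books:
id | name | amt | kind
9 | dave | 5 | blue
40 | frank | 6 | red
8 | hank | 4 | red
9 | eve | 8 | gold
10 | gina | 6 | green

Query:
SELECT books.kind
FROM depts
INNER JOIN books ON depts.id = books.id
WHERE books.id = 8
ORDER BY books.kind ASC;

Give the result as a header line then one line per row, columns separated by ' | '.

After JOIN books (4 rows):
depts.qty | depts.yr | depts.city | depts.id | books.id | books.name | books.amt | books.kind
2 | 70 | LA | 8 | 8 | hank | 4 | red
9 | 6 | CHI | 9 | 9 | dave | 5 | blue
9 | 6 | CHI | 9 | 9 | eve | 8 | gold
70 | 3 | LA | 10 | 10 | gina | 6 | green
After WHERE (1 rows):
depts.qty | depts.yr | depts.city | depts.id | books.id | books.name | books.amt | books.kind
2 | 70 | LA | 8 | 8 | hank | 4 | red
After SELECT (1 rows):
books.kind
red
After ORDER BY (1 rows):
books.kind
red

== RESULT ==
books.kind
red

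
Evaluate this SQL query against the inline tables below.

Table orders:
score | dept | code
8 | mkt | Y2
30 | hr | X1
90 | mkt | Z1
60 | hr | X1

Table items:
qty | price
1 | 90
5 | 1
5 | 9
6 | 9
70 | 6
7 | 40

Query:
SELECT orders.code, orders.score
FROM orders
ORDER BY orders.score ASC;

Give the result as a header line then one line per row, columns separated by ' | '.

== RESULT ==
orders.code | orders.score
Y2 | 8
X1 | 30
X1 | 60
Z1 | 90

Derivation:
After SELECT (4 rows):
orders.code | orders.score
Y2 | 8
X1 | 30
Z1 | 90
X1 | 60
After ORDER BY (4 rows):
orders.code | orders.score
Y2 | 8
X1 | 30
X1 | 60
Z1 | 90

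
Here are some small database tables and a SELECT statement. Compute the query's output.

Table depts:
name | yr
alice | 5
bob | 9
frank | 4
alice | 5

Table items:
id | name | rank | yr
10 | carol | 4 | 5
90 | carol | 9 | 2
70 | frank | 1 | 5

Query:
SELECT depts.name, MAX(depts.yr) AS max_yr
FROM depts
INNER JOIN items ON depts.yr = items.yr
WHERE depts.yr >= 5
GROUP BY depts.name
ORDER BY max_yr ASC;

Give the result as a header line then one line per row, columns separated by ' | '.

== RESULT ==
depts.name | max_yr
alice | 5

Derivation:
After JOIN items (4 rows):
depts.name | depts.yr | items.id | items.name | items.rank | items.yr
alice | 5 | 10 | carol | 4 | 5
alice | 5 | 70 | frank | 1 | 5
alice | 5 | 10 | carol | 4 | 5
alice | 5 | 70 | frank | 1 | 5
After WHERE (4 rows):
depts.name | depts.yr | items.id | items.name | items.rank | items.yr
alice | 5 | 10 | carol | 4 | 5
alice | 5 | 70 | frank | 1 | 5
alice | 5 | 10 | carol | 4 | 5
alice | 5 | 70 | frank | 1 | 5
After GROUP BY (1 rows):
depts.name | max_yr
alice | 5
After ORDER BY (1 rows):
depts.name | max_yr
alice | 5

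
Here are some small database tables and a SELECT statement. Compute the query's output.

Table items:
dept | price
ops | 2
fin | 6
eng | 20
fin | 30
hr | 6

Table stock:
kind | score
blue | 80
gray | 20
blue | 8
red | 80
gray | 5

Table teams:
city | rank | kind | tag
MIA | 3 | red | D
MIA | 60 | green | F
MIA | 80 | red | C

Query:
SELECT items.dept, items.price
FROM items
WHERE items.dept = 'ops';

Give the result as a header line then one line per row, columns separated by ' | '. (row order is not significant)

After WHERE (1 rows):
items.dept | items.price
ops | 2
After SELECT (1 rows):
items.dept | items.price
ops | 2

== RESULT ==
items.dept | items.price
ops | 2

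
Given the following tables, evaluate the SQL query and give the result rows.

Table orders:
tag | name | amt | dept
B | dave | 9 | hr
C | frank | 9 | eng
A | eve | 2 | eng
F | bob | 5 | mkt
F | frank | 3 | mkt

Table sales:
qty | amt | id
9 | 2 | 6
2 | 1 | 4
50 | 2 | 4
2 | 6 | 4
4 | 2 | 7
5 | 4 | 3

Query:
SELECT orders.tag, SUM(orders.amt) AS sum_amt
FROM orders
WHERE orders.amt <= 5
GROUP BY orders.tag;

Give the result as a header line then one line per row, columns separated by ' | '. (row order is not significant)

After WHERE (3 rows):
orders.tag | orders.name | orders.amt | orders.dept
A | eve | 2 | eng
F | bob | 5 | mkt
F | frank | 3 | mkt
After GROUP BY (2 rows):
orders.tag | sum_amt
A | 2
F | 8

== RESULT ==
orders.tag | sum_amt
A | 2
F | 8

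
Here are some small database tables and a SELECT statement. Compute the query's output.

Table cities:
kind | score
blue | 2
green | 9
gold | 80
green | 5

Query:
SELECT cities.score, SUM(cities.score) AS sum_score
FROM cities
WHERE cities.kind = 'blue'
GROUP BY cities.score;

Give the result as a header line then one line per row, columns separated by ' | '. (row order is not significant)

== RESULT ==
cities.score | sum_score
2 | 2

Derivation:
After WHERE (1 rows):
cities.kind | cities.score
blue | 2
After GROUP BY (1 rows):
cities.score | sum_score
2 | 2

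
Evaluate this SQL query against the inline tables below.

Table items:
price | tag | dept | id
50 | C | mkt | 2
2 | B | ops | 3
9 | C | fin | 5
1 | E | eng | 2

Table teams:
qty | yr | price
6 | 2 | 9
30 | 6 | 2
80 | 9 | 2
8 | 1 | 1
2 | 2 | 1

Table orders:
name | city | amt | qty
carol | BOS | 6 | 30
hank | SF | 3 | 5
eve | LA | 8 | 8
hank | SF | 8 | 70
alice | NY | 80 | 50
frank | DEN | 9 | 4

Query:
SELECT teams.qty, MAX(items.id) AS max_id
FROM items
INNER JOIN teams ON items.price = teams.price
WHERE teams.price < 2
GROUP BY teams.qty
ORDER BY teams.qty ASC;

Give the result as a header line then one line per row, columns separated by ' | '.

== RESULT ==
teams.qty | max_id
2 | 2
8 | 2

Derivation:
After JOIN teams (5 rows):
items.price | items.tag | items.dept | items.id | teams.qty | teams.yr | teams.price
2 | B | ops | 3 | 30 | 6 | 2
2 | B | ops | 3 | 80 | 9 | 2
9 | C | fin | 5 | 6 | 2 | 9
1 | E | eng | 2 | 8 | 1 | 1
1 | E | eng | 2 | 2 | 2 | 1
After WHERE (2 rows):
items.price | items.tag | items.dept | items.id | teams.qty | teams.yr | teams.price
1 | E | eng | 2 | 8 | 1 | 1
1 | E | eng | 2 | 2 | 2 | 1
After GROUP BY (2 rows):
teams.qty | max_id
8 | 2
2 | 2
After ORDER BY (2 rows):
teams.qty | max_id
2 | 2
8 | 2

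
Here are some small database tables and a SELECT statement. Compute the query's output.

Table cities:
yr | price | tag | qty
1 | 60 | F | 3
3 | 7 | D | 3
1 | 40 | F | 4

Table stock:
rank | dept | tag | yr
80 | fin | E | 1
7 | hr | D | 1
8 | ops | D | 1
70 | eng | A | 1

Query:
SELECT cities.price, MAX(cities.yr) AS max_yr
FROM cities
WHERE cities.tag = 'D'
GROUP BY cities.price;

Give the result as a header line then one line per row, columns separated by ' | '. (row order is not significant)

After WHERE (1 rows):
cities.yr | cities.price | cities.tag | cities.qty
3 | 7 | D | 3
After GROUP BY (1 rows):
cities.price | max_yr
7 | 3

== RESULT ==
cities.price | max_yr
7 | 3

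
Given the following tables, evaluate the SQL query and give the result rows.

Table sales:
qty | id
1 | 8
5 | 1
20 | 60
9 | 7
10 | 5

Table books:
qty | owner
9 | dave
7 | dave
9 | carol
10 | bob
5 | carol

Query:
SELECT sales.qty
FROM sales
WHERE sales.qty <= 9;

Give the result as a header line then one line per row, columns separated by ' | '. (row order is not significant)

== RESULT ==
sales.qty
1
5
9

Derivation:
After WHERE (3 rows):
sales.qty | sales.id
1 | 8
5 | 1
9 | 7
After SELECT (3 rows):
sales.qty
1
5
9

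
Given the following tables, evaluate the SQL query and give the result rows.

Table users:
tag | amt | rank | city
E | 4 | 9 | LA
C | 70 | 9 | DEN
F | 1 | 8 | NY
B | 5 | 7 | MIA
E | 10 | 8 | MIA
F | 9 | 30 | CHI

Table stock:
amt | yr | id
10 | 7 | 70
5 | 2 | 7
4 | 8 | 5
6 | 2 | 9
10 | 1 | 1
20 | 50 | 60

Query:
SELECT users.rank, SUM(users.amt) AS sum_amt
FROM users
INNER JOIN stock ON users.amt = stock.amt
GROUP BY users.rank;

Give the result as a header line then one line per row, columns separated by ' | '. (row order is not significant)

== RESULT ==
users.rank | sum_amt
9 | 4
7 | 5
8 | 20

Derivation:
After JOIN stock (4 rows):
users.tag | users.amt | users.rank | users.city | stock.amt | stock.yr | stock.id
E | 4 | 9 | LA | 4 | 8 | 5
B | 5 | 7 | MIA | 5 | 2 | 7
E | 10 | 8 | MIA | 10 | 7 | 70
E | 10 | 8 | MIA | 10 | 1 | 1
After GROUP BY (3 rows):
users.rank | sum_amt
9 | 4
7 | 5
8 | 20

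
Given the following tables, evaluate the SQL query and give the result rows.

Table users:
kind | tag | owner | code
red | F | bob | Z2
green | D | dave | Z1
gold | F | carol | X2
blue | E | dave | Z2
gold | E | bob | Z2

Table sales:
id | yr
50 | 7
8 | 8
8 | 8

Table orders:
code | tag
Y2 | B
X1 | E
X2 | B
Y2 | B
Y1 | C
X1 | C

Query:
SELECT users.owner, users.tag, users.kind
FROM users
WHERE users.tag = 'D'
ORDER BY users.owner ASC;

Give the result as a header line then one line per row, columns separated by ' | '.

After WHERE (1 rows):
users.kind | users.tag | users.owner | users.code
green | D | dave | Z1
After SELECT (1 rows):
users.owner | users.tag | users.kind
dave | D | green
After ORDER BY (1 rows):
users.owner | users.tag | users.kind
dave | D | green

== RESULT ==
users.owner | users.tag | users.kind
dave | D | green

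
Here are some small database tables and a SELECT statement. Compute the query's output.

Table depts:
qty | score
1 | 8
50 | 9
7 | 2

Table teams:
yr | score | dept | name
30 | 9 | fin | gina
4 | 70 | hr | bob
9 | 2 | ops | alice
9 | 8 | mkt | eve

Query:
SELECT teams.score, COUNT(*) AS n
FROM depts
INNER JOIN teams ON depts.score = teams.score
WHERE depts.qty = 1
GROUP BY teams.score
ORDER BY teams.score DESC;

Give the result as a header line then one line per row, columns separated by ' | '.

After JOIN teams (3 rows):
depts.qty | depts.score | teams.yr | teams.score | teams.dept | teams.name
1 | 8 | 9 | 8 | mkt | eve
50 | 9 | 30 | 9 | fin | gina
7 | 2 | 9 | 2 | ops | alice
After WHERE (1 rows):
depts.qty | depts.score | teams.yr | teams.score | teams.dept | teams.name
1 | 8 | 9 | 8 | mkt | eve
After GROUP BY (1 rows):
teams.score | n
8 | 1
After ORDER BY (1 rows):
teams.score | n
8 | 1

== RESULT ==
teams.score | n
8 | 1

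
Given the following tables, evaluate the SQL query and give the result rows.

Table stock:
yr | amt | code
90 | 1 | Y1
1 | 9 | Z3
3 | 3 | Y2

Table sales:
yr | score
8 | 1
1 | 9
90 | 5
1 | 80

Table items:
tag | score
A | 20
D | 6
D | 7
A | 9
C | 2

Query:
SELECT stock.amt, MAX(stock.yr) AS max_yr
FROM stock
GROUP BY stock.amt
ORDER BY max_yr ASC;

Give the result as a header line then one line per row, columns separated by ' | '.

After GROUP BY (3 rows):
stock.amt | max_yr
1 | 90
9 | 1
3 | 3
After ORDER BY (3 rows):
stock.amt | max_yr
9 | 1
3 | 3
1 | 90

== RESULT ==
stock.amt | max_yr
9 | 1
3 | 3
1 | 90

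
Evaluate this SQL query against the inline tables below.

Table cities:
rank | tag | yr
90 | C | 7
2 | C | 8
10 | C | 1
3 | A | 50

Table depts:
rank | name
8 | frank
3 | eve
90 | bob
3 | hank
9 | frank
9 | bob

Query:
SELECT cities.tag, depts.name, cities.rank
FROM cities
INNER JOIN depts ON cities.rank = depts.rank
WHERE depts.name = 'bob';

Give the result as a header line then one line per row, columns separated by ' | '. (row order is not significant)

== RESULT ==
cities.tag | depts.name | cities.rank
C | bob | 90

Derivation:
After JOIN depts (3 rows):
cities.rank | cities.tag | cities.yr | depts.rank | depts.name
90 | C | 7 | 90 | bob
3 | A | 50 | 3 | eve
3 | A | 50 | 3 | hank
After WHERE (1 rows):
cities.rank | cities.tag | cities.yr | depts.rank | depts.name
90 | C | 7 | 90 | bob
After SELECT (1 rows):
cities.tag | depts.name | cities.rank
C | bob | 90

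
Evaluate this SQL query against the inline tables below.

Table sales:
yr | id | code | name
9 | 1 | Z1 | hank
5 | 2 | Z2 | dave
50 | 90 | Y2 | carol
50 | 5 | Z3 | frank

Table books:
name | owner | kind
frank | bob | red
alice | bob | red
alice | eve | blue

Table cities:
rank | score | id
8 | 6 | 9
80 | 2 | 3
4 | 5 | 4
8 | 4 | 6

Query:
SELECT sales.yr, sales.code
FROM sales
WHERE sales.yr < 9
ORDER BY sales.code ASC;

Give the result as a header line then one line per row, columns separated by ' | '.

After WHERE (1 rows):
sales.yr | sales.id | sales.code | sales.name
5 | 2 | Z2 | dave
After SELECT (1 rows):
sales.yr | sales.code
5 | Z2
After ORDER BY (1 rows):
sales.yr | sales.code
5 | Z2

== RESULT ==
sales.yr | sales.code
5 | Z2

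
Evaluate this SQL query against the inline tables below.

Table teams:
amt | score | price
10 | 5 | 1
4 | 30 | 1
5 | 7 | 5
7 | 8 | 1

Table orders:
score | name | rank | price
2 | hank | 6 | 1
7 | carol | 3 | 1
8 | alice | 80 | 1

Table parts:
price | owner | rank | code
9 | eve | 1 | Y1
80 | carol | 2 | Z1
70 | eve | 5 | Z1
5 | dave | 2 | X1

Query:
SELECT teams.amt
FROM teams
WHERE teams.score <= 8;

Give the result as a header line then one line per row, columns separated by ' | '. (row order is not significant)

After WHERE (3 rows):
teams.amt | teams.score | teams.price
10 | 5 | 1
5 | 7 | 5
7 | 8 | 1
After SELECT (3 rows):
teams.amt
10
5
7

== RESULT ==
teams.amt
10
5
7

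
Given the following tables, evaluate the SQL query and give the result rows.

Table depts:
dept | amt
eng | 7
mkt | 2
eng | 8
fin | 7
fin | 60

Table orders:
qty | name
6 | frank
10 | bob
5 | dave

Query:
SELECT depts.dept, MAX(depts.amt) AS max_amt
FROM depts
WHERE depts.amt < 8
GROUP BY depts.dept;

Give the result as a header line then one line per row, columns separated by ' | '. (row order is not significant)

After WHERE (3 rows):
depts.dept | depts.amt
eng | 7
mkt | 2
fin | 7
After GROUP BY (3 rows):
depts.dept | max_amt
eng | 7
mkt | 2
fin | 7

== RESULT ==
depts.dept | max_amt
eng | 7
mkt | 2
fin | 7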